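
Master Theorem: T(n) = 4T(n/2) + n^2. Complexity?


a=4, b=2, c=2. log_2(4)=2 = c=2. Case 2: O(n^c log n) = O(n^2 log n)
Complexity: O(n^2 log n)


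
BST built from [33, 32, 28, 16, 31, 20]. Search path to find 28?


BST root = 33
Search for 28: compare at each node
Path: [33, 32, 28]


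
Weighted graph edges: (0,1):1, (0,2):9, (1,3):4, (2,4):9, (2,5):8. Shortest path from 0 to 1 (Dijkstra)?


Dijkstra from 0:
Distances: {0: 0, 1: 1, 2: 9, 3: 5, 4: 18, 5: 17}
Shortest distance to 1 = 1, path = [0, 1]


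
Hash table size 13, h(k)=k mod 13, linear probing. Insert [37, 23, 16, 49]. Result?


Insertions: 37->slot 11; 23->slot 10; 16->slot 3; 49->slot 12
Table: [None, None, None, 16, None, None, None, None, None, None, 23, 37, 49]


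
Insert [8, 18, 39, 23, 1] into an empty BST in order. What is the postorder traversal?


Root = 8; build tree by BST insertion.
Postorder traversal: [1, 23, 39, 18, 8]


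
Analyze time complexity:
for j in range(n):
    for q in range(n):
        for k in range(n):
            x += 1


Per nesting level: O(n) * O(n) * O(n) = O(n^3)
Complexity: O(n^3)


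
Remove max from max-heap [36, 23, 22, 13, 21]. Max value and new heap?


Max = 36
Replace root with last, heapify down
Resulting heap: [23, 21, 22, 13]


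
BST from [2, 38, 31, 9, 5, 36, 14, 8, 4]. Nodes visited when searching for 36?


BST root = 2
Search for 36: compare at each node
Path: [2, 38, 31, 36]


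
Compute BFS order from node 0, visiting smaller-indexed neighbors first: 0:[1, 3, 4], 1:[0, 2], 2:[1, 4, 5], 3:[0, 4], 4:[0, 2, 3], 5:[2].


BFS queue: start with [0]
Visit order: [0, 1, 3, 4, 2, 5]


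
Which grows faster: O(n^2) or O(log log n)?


double-logarithmic grows slower than quadratic
O(log log n) is asymptotically smaller; O(n^2) grows faster


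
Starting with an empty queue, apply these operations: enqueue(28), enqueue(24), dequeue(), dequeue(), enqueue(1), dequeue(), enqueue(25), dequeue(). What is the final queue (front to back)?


enqueue(28) -> [28]
enqueue(24) -> [28, 24]
dequeue() returns 28 -> [24]
dequeue() returns 24 -> []
enqueue(1) -> [1]
dequeue() returns 1 -> []
enqueue(25) -> [25]
dequeue() returns 25 -> []
Final queue (front to back): []


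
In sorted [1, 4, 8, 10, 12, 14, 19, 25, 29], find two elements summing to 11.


Two pointers: lo=0, hi=8
Found pair: (1, 10) summing to 11


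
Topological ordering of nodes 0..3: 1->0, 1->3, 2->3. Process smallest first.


Kahn's algorithm, process smallest node first
Order: [1, 0, 2, 3]


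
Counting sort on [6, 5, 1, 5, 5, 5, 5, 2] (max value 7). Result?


Count array: [0, 1, 1, 0, 0, 5, 1, 0]
Reconstruct: [1, 2, 5, 5, 5, 5, 5, 6]


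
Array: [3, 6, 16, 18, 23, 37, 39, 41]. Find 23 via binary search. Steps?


Search for 23:
[0,7] mid=3 arr[3]=18
[4,7] mid=5 arr[5]=37
[4,4] mid=4 arr[4]=23
Total: 3 comparisons


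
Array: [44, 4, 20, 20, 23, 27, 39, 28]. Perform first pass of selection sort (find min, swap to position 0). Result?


After one pass: [4, 44, 20, 20, 23, 27, 39, 28]


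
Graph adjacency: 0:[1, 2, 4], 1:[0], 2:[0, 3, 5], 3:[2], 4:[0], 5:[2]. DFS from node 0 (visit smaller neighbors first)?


DFS stack-based: start with [0]
Visit order: [0, 1, 2, 3, 5, 4]


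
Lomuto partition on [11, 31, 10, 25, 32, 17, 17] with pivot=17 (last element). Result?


Elements <= 17 go left of pivot.
Result: [11, 10, 17, 17, 32, 31, 25], pivot at index 3


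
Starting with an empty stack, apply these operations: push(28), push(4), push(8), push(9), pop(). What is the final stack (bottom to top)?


push(28) -> [28]
push(4) -> [28, 4]
push(8) -> [28, 4, 8]
push(9) -> [28, 4, 8, 9]
pop() returns 9 -> [28, 4, 8]
Final stack (bottom to top): [28, 4, 8]


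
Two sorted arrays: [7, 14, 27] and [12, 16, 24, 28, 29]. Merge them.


Compare heads, take smaller each step.
Merged: [7, 12, 14, 16, 24, 27, 28, 29]


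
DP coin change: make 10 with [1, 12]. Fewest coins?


dp[0]=0; dp[i]=1+min(dp[i-c] for c in coins)
...dp[5]=5, dp[6]=6, dp[7]=7, dp[8]=8, dp[9]=9, dp[10]=10
Minimum coins for 10 = 10


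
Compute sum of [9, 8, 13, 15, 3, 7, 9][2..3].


Prefix sums: [0, 9, 17, 30, 45, 48, 55, 64]
Sum[2..3] = prefix[4] - prefix[2] = 45 - 17 = 28


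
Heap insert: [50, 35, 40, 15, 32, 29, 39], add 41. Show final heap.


Append 41: [50, 35, 40, 15, 32, 29, 39, 41]
Bubble up: swap idx 7(41) with idx 3(15); swap idx 3(41) with idx 1(35)
Result: [50, 41, 40, 35, 32, 29, 39, 15]


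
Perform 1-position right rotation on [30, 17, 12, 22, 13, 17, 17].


Right rotate by 1: [17, 30, 17, 12, 22, 13, 17]


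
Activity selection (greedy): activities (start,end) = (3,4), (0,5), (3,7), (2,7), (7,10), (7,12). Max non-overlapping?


Greedy: pick earliest-ending, then skip overlaps.
Selected (2 activities): [(3, 4), (7, 10)]


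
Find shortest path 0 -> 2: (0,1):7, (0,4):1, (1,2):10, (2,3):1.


Dijkstra from 0:
Distances: {0: 0, 1: 7, 2: 17, 3: 18, 4: 1}
Shortest distance to 2 = 17, path = [0, 1, 2]


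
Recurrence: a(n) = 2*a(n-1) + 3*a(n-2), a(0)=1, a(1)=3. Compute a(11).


Build bottom-up:
...a(9)=19683, a(10)=59049, a(11)=2*59049+3*19683=177147


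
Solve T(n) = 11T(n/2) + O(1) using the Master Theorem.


a=11, b=2, c=0. log_2(11)=3.459 > c=0. Case 1: O(n^log_b(a)) = O(n^3.459)
Complexity: O(n^3.459)


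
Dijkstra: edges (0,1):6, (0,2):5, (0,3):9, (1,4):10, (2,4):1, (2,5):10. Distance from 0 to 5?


Dijkstra from 0:
Distances: {0: 0, 1: 6, 2: 5, 3: 9, 4: 6, 5: 15}
Shortest distance to 5 = 15, path = [0, 2, 5]


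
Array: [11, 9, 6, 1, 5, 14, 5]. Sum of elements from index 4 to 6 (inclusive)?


Prefix sums: [0, 11, 20, 26, 27, 32, 46, 51]
Sum[4..6] = prefix[7] - prefix[4] = 51 - 27 = 24


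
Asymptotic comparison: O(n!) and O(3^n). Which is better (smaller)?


exponential (base 3) grows slower than factorial
O(3^n) is asymptotically smaller; O(n!) grows faster


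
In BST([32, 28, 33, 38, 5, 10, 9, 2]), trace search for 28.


BST root = 32
Search for 28: compare at each node
Path: [32, 28]


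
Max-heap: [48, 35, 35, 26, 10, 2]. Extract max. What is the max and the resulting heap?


Max = 48
Replace root with last, heapify down
Resulting heap: [35, 26, 35, 2, 10]


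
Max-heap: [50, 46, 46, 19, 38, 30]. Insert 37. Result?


Append 37: [50, 46, 46, 19, 38, 30, 37]
Bubble up: no swaps needed
Result: [50, 46, 46, 19, 38, 30, 37]


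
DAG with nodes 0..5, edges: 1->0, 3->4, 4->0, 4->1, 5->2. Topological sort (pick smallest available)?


Kahn's algorithm, process smallest node first
Order: [3, 4, 1, 0, 5, 2]


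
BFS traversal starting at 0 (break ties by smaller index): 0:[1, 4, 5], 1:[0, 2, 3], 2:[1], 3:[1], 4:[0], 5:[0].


BFS queue: start with [0]
Visit order: [0, 1, 4, 5, 2, 3]


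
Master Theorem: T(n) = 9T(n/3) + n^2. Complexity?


a=9, b=3, c=2. log_3(9)=2 = c=2. Case 2: O(n^c log n) = O(n^2 log n)
Complexity: O(n^2 log n)


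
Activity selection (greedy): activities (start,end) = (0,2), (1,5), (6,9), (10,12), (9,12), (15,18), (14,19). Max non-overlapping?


Greedy: pick earliest-ending, then skip overlaps.
Selected (4 activities): [(0, 2), (6, 9), (10, 12), (15, 18)]


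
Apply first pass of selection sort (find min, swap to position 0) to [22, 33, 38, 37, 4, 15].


After one pass: [4, 33, 38, 37, 22, 15]


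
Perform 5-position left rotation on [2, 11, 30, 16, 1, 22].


Left rotate by 5: [22, 2, 11, 30, 16, 1]


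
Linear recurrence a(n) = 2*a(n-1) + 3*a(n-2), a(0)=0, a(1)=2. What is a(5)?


Build bottom-up:
...a(3)=14, a(4)=40, a(5)=2*40+3*14=122


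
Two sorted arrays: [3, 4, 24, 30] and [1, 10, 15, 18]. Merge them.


Compare heads, take smaller each step.
Merged: [1, 3, 4, 10, 15, 18, 24, 30]


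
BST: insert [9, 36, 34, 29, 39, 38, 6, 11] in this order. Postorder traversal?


Root = 9; build tree by BST insertion.
Postorder traversal: [6, 11, 29, 34, 38, 39, 36, 9]


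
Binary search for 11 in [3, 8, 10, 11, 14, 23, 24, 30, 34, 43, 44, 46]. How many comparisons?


Search for 11:
[0,11] mid=5 arr[5]=23
[0,4] mid=2 arr[2]=10
[3,4] mid=3 arr[3]=11
Total: 3 comparisons


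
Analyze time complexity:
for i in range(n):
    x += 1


Per nesting level: O(n) = O(n)
Complexity: O(n)


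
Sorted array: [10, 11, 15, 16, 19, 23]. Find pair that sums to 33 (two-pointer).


Two pointers: lo=0, hi=5
Found pair: (10, 23) summing to 33


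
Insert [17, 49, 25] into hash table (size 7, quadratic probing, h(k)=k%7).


Insertions: 17->slot 3; 49->slot 0; 25->slot 4
Table: [49, None, None, 17, 25, None, None]


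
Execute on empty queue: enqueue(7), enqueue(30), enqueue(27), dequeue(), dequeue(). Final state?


enqueue(7) -> [7]
enqueue(30) -> [7, 30]
enqueue(27) -> [7, 30, 27]
dequeue() returns 7 -> [30, 27]
dequeue() returns 30 -> [27]
Final queue (front to back): [27]


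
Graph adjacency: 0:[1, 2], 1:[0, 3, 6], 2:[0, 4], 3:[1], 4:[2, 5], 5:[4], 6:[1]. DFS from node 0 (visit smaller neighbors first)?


DFS stack-based: start with [0]
Visit order: [0, 1, 3, 6, 2, 4, 5]


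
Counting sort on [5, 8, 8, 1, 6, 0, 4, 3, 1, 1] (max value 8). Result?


Count array: [1, 3, 0, 1, 1, 1, 1, 0, 2]
Reconstruct: [0, 1, 1, 1, 3, 4, 5, 6, 8, 8]


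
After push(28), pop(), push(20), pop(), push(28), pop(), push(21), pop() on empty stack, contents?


push(28) -> [28]
pop() returns 28 -> []
push(20) -> [20]
pop() returns 20 -> []
push(28) -> [28]
pop() returns 28 -> []
push(21) -> [21]
pop() returns 21 -> []
Final stack (bottom to top): []


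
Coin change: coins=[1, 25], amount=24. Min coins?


dp[0]=0; dp[i]=1+min(dp[i-c] for c in coins)
...dp[19]=19, dp[20]=20, dp[21]=21, dp[22]=22, dp[23]=23, dp[24]=24
Minimum coins for 24 = 24


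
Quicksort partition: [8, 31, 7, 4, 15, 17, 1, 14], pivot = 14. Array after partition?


Elements <= 14 go left of pivot.
Result: [8, 7, 4, 1, 14, 17, 31, 15], pivot at index 4


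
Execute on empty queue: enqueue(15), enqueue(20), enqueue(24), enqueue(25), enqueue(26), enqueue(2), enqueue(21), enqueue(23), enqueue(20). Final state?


enqueue(15) -> [15]
enqueue(20) -> [15, 20]
enqueue(24) -> [15, 20, 24]
enqueue(25) -> [15, 20, 24, 25]
enqueue(26) -> [15, 20, 24, 25, 26]
enqueue(2) -> [15, 20, 24, 25, 26, 2]
enqueue(21) -> [15, 20, 24, 25, 26, 2, 21]
enqueue(23) -> [15, 20, 24, 25, 26, 2, 21, 23]
enqueue(20) -> [15, 20, 24, 25, 26, 2, 21, 23, 20]
Final queue (front to back): [15, 20, 24, 25, 26, 2, 21, 23, 20]


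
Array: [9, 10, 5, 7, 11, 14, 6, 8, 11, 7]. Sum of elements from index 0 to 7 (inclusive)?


Prefix sums: [0, 9, 19, 24, 31, 42, 56, 62, 70, 81, 88]
Sum[0..7] = prefix[8] - prefix[0] = 70 - 0 = 70


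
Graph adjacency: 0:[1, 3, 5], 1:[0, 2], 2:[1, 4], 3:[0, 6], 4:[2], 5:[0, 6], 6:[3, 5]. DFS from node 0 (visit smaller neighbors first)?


DFS stack-based: start with [0]
Visit order: [0, 1, 2, 4, 3, 6, 5]


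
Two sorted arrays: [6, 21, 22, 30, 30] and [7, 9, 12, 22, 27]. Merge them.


Compare heads, take smaller each step.
Merged: [6, 7, 9, 12, 21, 22, 22, 27, 30, 30]


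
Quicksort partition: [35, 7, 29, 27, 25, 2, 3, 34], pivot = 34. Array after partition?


Elements <= 34 go left of pivot.
Result: [7, 29, 27, 25, 2, 3, 34, 35], pivot at index 6


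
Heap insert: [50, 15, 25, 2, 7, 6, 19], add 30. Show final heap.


Append 30: [50, 15, 25, 2, 7, 6, 19, 30]
Bubble up: swap idx 7(30) with idx 3(2); swap idx 3(30) with idx 1(15)
Result: [50, 30, 25, 15, 7, 6, 19, 2]


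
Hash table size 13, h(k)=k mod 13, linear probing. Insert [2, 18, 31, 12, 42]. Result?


Insertions: 2->slot 2; 18->slot 5; 31->slot 6; 12->slot 12; 42->slot 3
Table: [None, None, 2, 42, None, 18, 31, None, None, None, None, None, 12]


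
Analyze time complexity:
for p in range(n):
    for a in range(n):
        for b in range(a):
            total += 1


Per nesting level: O(n) * O(n) * O(n) [triangular over a] = O(n^3)
Complexity: O(n^3)


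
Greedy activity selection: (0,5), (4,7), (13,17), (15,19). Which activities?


Greedy: pick earliest-ending, then skip overlaps.
Selected (2 activities): [(0, 5), (13, 17)]


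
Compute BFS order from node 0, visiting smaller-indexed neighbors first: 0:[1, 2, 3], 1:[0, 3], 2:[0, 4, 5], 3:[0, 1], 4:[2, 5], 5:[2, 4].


BFS queue: start with [0]
Visit order: [0, 1, 2, 3, 4, 5]


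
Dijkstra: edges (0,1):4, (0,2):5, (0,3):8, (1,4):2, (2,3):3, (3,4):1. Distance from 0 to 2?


Dijkstra from 0:
Distances: {0: 0, 1: 4, 2: 5, 3: 7, 4: 6}
Shortest distance to 2 = 5, path = [0, 2]


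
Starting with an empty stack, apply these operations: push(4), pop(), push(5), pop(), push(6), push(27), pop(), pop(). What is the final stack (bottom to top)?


push(4) -> [4]
pop() returns 4 -> []
push(5) -> [5]
pop() returns 5 -> []
push(6) -> [6]
push(27) -> [6, 27]
pop() returns 27 -> [6]
pop() returns 6 -> []
Final stack (bottom to top): []


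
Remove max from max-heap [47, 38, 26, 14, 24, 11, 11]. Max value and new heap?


Max = 47
Replace root with last, heapify down
Resulting heap: [38, 24, 26, 14, 11, 11]


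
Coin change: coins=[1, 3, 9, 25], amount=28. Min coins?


dp[0]=0; dp[i]=1+min(dp[i-c] for c in coins)
...dp[23]=5, dp[24]=4, dp[25]=1, dp[26]=2, dp[27]=3, dp[28]=2
Minimum coins for 28 = 2


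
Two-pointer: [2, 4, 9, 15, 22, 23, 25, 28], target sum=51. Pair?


Two pointers: lo=0, hi=7
Found pair: (23, 28) summing to 51


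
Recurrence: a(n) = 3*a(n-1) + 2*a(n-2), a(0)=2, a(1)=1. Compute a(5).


Build bottom-up:
...a(3)=23, a(4)=83, a(5)=3*83+2*23=295


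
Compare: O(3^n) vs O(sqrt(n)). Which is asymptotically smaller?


sublinear grows slower than exponential (base 3)
O(sqrt(n)) is asymptotically smaller; O(3^n) grows faster


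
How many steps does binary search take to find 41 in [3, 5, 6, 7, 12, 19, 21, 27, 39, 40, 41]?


Search for 41:
[0,10] mid=5 arr[5]=19
[6,10] mid=8 arr[8]=39
[9,10] mid=9 arr[9]=40
[10,10] mid=10 arr[10]=41
Total: 4 comparisons


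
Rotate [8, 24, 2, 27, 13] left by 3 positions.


Left rotate by 3: [27, 13, 8, 24, 2]


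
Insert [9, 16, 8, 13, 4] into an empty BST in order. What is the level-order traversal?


Root = 9; build tree by BST insertion.
Level-Order traversal: [9, 8, 16, 4, 13]


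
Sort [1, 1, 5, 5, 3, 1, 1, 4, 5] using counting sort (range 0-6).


Count array: [0, 4, 0, 1, 1, 3, 0]
Reconstruct: [1, 1, 1, 1, 3, 4, 5, 5, 5]


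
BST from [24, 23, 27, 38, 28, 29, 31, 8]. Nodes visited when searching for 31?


BST root = 24
Search for 31: compare at each node
Path: [24, 27, 38, 28, 29, 31]


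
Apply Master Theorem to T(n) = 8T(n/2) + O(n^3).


a=8, b=2, c=3. log_2(8)=3 = c=3. Case 2: O(n^c log n) = O(n^3 log n)
Complexity: O(n^3 log n)


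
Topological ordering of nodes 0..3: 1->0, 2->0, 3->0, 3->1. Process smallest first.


Kahn's algorithm, process smallest node first
Order: [2, 3, 1, 0]


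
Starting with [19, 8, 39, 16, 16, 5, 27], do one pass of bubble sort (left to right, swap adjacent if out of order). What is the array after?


After one pass: [8, 19, 16, 16, 5, 27, 39]


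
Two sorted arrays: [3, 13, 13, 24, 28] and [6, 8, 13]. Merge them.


Compare heads, take smaller each step.
Merged: [3, 6, 8, 13, 13, 13, 24, 28]


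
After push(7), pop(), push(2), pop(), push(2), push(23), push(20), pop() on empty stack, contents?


push(7) -> [7]
pop() returns 7 -> []
push(2) -> [2]
pop() returns 2 -> []
push(2) -> [2]
push(23) -> [2, 23]
push(20) -> [2, 23, 20]
pop() returns 20 -> [2, 23]
Final stack (bottom to top): [2, 23]


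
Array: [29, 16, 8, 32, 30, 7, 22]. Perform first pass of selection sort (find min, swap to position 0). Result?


After one pass: [7, 16, 8, 32, 30, 29, 22]


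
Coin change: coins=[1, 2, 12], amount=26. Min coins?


dp[0]=0; dp[i]=1+min(dp[i-c] for c in coins)
...dp[21]=6, dp[22]=6, dp[23]=7, dp[24]=2, dp[25]=3, dp[26]=3
Minimum coins for 26 = 3


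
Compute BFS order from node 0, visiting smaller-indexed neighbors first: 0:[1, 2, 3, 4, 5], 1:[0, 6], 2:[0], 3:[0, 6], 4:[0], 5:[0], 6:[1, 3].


BFS queue: start with [0]
Visit order: [0, 1, 2, 3, 4, 5, 6]


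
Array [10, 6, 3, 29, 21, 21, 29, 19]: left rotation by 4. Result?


Left rotate by 4: [21, 21, 29, 19, 10, 6, 3, 29]


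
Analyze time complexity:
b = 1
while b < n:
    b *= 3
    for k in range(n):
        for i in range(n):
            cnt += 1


Per nesting level: O(log n) * O(n) * O(n) = O(n^2 log n)
Complexity: O(n^2 log n)


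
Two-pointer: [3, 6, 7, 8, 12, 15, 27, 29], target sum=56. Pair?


Two pointers: lo=0, hi=7
Found pair: (27, 29) summing to 56


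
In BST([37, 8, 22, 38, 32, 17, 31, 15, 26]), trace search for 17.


BST root = 37
Search for 17: compare at each node
Path: [37, 8, 22, 17]


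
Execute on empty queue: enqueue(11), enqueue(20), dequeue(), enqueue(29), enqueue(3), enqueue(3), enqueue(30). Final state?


enqueue(11) -> [11]
enqueue(20) -> [11, 20]
dequeue() returns 11 -> [20]
enqueue(29) -> [20, 29]
enqueue(3) -> [20, 29, 3]
enqueue(3) -> [20, 29, 3, 3]
enqueue(30) -> [20, 29, 3, 3, 30]
Final queue (front to back): [20, 29, 3, 3, 30]


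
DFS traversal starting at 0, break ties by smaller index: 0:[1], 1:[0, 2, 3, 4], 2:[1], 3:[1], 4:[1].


DFS stack-based: start with [0]
Visit order: [0, 1, 2, 3, 4]


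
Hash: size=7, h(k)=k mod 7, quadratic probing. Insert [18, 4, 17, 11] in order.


Insertions: 18->slot 4; 4->slot 5; 17->slot 3; 11->slot 1
Table: [None, 11, None, 17, 18, 4, None]


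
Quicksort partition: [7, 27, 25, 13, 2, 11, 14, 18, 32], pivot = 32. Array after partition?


Elements <= 32 go left of pivot.
Result: [7, 27, 25, 13, 2, 11, 14, 18, 32], pivot at index 8


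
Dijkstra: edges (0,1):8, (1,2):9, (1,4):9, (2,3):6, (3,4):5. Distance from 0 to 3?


Dijkstra from 0:
Distances: {0: 0, 1: 8, 2: 17, 3: 22, 4: 17}
Shortest distance to 3 = 22, path = [0, 1, 4, 3]


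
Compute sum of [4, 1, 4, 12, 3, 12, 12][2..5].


Prefix sums: [0, 4, 5, 9, 21, 24, 36, 48]
Sum[2..5] = prefix[6] - prefix[2] = 36 - 5 = 31


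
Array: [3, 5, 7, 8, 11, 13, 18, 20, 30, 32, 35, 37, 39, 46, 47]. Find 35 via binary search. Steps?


Search for 35:
[0,14] mid=7 arr[7]=20
[8,14] mid=11 arr[11]=37
[8,10] mid=9 arr[9]=32
[10,10] mid=10 arr[10]=35
Total: 4 comparisons


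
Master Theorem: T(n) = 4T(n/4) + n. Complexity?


a=4, b=4, c=1. log_4(4)=1 = c=1. Case 2: O(n^c log n) = O(n log n)
Complexity: O(n log n)


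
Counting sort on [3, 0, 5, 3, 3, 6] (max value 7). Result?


Count array: [1, 0, 0, 3, 0, 1, 1, 0]
Reconstruct: [0, 3, 3, 3, 5, 6]


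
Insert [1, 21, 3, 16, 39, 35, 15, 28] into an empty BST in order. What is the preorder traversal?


Root = 1; build tree by BST insertion.
Preorder traversal: [1, 21, 3, 16, 15, 39, 35, 28]


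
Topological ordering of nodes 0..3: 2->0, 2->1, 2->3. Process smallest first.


Kahn's algorithm, process smallest node first
Order: [2, 0, 1, 3]


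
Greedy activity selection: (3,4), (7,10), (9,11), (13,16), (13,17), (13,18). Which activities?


Greedy: pick earliest-ending, then skip overlaps.
Selected (3 activities): [(3, 4), (7, 10), (13, 16)]


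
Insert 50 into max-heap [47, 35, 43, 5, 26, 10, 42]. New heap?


Append 50: [47, 35, 43, 5, 26, 10, 42, 50]
Bubble up: swap idx 7(50) with idx 3(5); swap idx 3(50) with idx 1(35); swap idx 1(50) with idx 0(47)
Result: [50, 47, 43, 35, 26, 10, 42, 5]


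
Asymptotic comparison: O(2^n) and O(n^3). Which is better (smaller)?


cubic grows slower than exponential
O(n^3) is asymptotically smaller; O(2^n) grows faster


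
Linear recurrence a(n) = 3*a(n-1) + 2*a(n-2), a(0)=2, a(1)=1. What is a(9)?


Build bottom-up:
...a(7)=3743, a(8)=13331, a(9)=3*13331+2*3743=47479


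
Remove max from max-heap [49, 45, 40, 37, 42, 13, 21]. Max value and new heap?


Max = 49
Replace root with last, heapify down
Resulting heap: [45, 42, 40, 37, 21, 13]


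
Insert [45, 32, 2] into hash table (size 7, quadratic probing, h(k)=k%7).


Insertions: 45->slot 3; 32->slot 4; 2->slot 2
Table: [None, None, 2, 45, 32, None, None]


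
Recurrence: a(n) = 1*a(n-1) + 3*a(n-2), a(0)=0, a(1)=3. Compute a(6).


Build bottom-up:
...a(4)=21, a(5)=57, a(6)=1*57+3*21=120


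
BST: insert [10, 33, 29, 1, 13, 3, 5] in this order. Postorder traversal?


Root = 10; build tree by BST insertion.
Postorder traversal: [5, 3, 1, 13, 29, 33, 10]


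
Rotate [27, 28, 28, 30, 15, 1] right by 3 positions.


Right rotate by 3: [30, 15, 1, 27, 28, 28]


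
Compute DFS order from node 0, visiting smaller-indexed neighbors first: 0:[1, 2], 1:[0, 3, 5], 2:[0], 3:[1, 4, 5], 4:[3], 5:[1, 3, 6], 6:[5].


DFS stack-based: start with [0]
Visit order: [0, 1, 3, 4, 5, 6, 2]


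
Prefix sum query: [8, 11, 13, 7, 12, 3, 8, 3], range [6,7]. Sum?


Prefix sums: [0, 8, 19, 32, 39, 51, 54, 62, 65]
Sum[6..7] = prefix[8] - prefix[6] = 65 - 54 = 11


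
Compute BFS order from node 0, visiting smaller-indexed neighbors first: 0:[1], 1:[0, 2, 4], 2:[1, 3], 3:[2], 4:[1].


BFS queue: start with [0]
Visit order: [0, 1, 2, 4, 3]


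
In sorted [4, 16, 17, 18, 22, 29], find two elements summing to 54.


Two pointers: lo=0, hi=5
No pair sums to 54


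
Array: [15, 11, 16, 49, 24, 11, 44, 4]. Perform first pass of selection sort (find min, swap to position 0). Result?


After one pass: [4, 11, 16, 49, 24, 11, 44, 15]


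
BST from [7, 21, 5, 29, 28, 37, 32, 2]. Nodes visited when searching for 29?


BST root = 7
Search for 29: compare at each node
Path: [7, 21, 29]


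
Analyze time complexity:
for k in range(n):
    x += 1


Per nesting level: O(n) = O(n)
Complexity: O(n)


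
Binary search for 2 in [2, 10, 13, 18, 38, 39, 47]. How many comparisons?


Search for 2:
[0,6] mid=3 arr[3]=18
[0,2] mid=1 arr[1]=10
[0,0] mid=0 arr[0]=2
Total: 3 comparisons


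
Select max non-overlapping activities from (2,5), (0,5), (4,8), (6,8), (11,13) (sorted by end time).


Greedy: pick earliest-ending, then skip overlaps.
Selected (3 activities): [(2, 5), (6, 8), (11, 13)]


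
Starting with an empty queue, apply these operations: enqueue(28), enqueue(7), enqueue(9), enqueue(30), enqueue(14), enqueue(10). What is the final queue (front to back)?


enqueue(28) -> [28]
enqueue(7) -> [28, 7]
enqueue(9) -> [28, 7, 9]
enqueue(30) -> [28, 7, 9, 30]
enqueue(14) -> [28, 7, 9, 30, 14]
enqueue(10) -> [28, 7, 9, 30, 14, 10]
Final queue (front to back): [28, 7, 9, 30, 14, 10]


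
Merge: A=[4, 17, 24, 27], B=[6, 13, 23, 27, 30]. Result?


Compare heads, take smaller each step.
Merged: [4, 6, 13, 17, 23, 24, 27, 27, 30]


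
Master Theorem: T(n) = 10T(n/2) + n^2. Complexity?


a=10, b=2, c=2. log_2(10)=3.322 > c=2. Case 1: O(n^log_b(a)) = O(n^3.322)
Complexity: O(n^3.322)


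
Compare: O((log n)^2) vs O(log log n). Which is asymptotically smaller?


double-logarithmic grows slower than polylogarithmic
O(log log n) is asymptotically smaller; O((log n)^2) grows faster


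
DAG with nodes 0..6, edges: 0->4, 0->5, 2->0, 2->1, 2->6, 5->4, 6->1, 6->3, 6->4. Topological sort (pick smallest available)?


Kahn's algorithm, process smallest node first
Order: [2, 0, 5, 6, 1, 3, 4]


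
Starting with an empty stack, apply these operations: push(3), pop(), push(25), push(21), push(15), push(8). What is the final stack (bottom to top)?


push(3) -> [3]
pop() returns 3 -> []
push(25) -> [25]
push(21) -> [25, 21]
push(15) -> [25, 21, 15]
push(8) -> [25, 21, 15, 8]
Final stack (bottom to top): [25, 21, 15, 8]


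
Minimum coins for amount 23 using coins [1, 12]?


dp[0]=0; dp[i]=1+min(dp[i-c] for c in coins)
...dp[18]=7, dp[19]=8, dp[20]=9, dp[21]=10, dp[22]=11, dp[23]=12
Minimum coins for 23 = 12


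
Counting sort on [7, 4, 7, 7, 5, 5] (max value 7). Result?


Count array: [0, 0, 0, 0, 1, 2, 0, 3]
Reconstruct: [4, 5, 5, 7, 7, 7]


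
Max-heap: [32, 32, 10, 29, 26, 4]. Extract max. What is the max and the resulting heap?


Max = 32
Replace root with last, heapify down
Resulting heap: [32, 29, 10, 4, 26]


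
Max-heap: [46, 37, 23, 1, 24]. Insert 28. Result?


Append 28: [46, 37, 23, 1, 24, 28]
Bubble up: swap idx 5(28) with idx 2(23)
Result: [46, 37, 28, 1, 24, 23]


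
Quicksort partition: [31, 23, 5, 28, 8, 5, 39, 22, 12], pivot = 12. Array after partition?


Elements <= 12 go left of pivot.
Result: [5, 8, 5, 12, 23, 31, 39, 22, 28], pivot at index 3


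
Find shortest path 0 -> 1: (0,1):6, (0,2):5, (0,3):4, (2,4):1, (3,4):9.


Dijkstra from 0:
Distances: {0: 0, 1: 6, 2: 5, 3: 4, 4: 6}
Shortest distance to 1 = 6, path = [0, 1]


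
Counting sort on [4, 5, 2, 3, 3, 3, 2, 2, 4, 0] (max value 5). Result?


Count array: [1, 0, 3, 3, 2, 1]
Reconstruct: [0, 2, 2, 2, 3, 3, 3, 4, 4, 5]


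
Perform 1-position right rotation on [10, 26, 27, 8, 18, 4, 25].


Right rotate by 1: [25, 10, 26, 27, 8, 18, 4]


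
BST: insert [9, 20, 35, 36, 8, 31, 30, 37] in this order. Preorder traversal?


Root = 9; build tree by BST insertion.
Preorder traversal: [9, 8, 20, 35, 31, 30, 36, 37]


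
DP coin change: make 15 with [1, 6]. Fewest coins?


dp[0]=0; dp[i]=1+min(dp[i-c] for c in coins)
...dp[10]=5, dp[11]=6, dp[12]=2, dp[13]=3, dp[14]=4, dp[15]=5
Minimum coins for 15 = 5


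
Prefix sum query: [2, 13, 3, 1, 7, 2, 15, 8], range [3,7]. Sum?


Prefix sums: [0, 2, 15, 18, 19, 26, 28, 43, 51]
Sum[3..7] = prefix[8] - prefix[3] = 51 - 18 = 33


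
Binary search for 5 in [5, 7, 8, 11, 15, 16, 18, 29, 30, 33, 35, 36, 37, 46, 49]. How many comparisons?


Search for 5:
[0,14] mid=7 arr[7]=29
[0,6] mid=3 arr[3]=11
[0,2] mid=1 arr[1]=7
[0,0] mid=0 arr[0]=5
Total: 4 comparisons


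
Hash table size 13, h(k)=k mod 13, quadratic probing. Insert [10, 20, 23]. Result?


Insertions: 10->slot 10; 20->slot 7; 23->slot 11
Table: [None, None, None, None, None, None, None, 20, None, None, 10, 23, None]


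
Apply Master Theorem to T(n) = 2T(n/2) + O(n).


a=2, b=2, c=1. log_2(2)=1 = c=1. Case 2: O(n^c log n) = O(n log n)
Complexity: O(n log n)


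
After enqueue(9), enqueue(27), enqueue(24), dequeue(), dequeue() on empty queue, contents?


enqueue(9) -> [9]
enqueue(27) -> [9, 27]
enqueue(24) -> [9, 27, 24]
dequeue() returns 9 -> [27, 24]
dequeue() returns 27 -> [24]
Final queue (front to back): [24]


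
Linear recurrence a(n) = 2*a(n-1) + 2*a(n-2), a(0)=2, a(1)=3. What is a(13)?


Build bottom-up:
...a(11)=81568, a(12)=222848, a(13)=2*222848+2*81568=608832


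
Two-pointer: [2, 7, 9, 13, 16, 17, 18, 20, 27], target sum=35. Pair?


Two pointers: lo=0, hi=8
Found pair: (17, 18) summing to 35


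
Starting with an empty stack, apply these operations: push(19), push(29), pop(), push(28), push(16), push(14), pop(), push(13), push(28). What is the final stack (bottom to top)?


push(19) -> [19]
push(29) -> [19, 29]
pop() returns 29 -> [19]
push(28) -> [19, 28]
push(16) -> [19, 28, 16]
push(14) -> [19, 28, 16, 14]
pop() returns 14 -> [19, 28, 16]
push(13) -> [19, 28, 16, 13]
push(28) -> [19, 28, 16, 13, 28]
Final stack (bottom to top): [19, 28, 16, 13, 28]


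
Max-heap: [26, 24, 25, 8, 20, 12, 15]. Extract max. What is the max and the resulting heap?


Max = 26
Replace root with last, heapify down
Resulting heap: [25, 24, 15, 8, 20, 12]


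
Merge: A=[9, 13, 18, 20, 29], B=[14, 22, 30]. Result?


Compare heads, take smaller each step.
Merged: [9, 13, 14, 18, 20, 22, 29, 30]


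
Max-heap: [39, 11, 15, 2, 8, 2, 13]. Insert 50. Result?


Append 50: [39, 11, 15, 2, 8, 2, 13, 50]
Bubble up: swap idx 7(50) with idx 3(2); swap idx 3(50) with idx 1(11); swap idx 1(50) with idx 0(39)
Result: [50, 39, 15, 11, 8, 2, 13, 2]


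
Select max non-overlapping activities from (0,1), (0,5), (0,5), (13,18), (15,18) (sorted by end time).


Greedy: pick earliest-ending, then skip overlaps.
Selected (2 activities): [(0, 1), (13, 18)]


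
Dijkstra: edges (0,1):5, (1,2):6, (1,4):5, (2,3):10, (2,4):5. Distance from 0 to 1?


Dijkstra from 0:
Distances: {0: 0, 1: 5, 2: 11, 3: 21, 4: 10}
Shortest distance to 1 = 5, path = [0, 1]


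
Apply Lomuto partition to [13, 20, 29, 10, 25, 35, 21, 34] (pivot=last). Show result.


Elements <= 34 go left of pivot.
Result: [13, 20, 29, 10, 25, 21, 34, 35], pivot at index 6


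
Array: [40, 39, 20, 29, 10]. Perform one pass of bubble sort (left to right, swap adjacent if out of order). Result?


After one pass: [39, 20, 29, 10, 40]


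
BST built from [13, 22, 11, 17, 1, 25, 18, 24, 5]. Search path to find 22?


BST root = 13
Search for 22: compare at each node
Path: [13, 22]


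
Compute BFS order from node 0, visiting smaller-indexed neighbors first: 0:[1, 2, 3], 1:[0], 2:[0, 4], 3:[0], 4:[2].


BFS queue: start with [0]
Visit order: [0, 1, 2, 3, 4]


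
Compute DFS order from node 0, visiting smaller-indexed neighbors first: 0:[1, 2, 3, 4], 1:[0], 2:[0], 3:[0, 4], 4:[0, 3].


DFS stack-based: start with [0]
Visit order: [0, 1, 2, 3, 4]


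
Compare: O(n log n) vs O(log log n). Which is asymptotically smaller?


double-logarithmic grows slower than linearithmic
O(log log n) is asymptotically smaller; O(n log n) grows faster


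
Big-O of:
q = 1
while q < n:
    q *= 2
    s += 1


Per nesting level: O(log n) = O(log n)
Complexity: O(log n)


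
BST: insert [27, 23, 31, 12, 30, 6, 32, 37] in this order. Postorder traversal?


Root = 27; build tree by BST insertion.
Postorder traversal: [6, 12, 23, 30, 37, 32, 31, 27]


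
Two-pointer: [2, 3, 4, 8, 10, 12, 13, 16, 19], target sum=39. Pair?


Two pointers: lo=0, hi=8
No pair sums to 39


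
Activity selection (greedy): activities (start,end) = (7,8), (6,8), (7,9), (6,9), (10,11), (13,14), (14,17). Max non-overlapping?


Greedy: pick earliest-ending, then skip overlaps.
Selected (4 activities): [(7, 8), (10, 11), (13, 14), (14, 17)]


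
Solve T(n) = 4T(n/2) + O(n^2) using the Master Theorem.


a=4, b=2, c=2. log_2(4)=2 = c=2. Case 2: O(n^c log n) = O(n^2 log n)
Complexity: O(n^2 log n)


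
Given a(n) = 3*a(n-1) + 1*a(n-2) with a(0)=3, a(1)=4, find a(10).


Build bottom-up:
...a(8)=19275, a(9)=63661, a(10)=3*63661+1*19275=210258


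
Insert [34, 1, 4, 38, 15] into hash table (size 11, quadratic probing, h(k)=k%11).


Insertions: 34->slot 1; 1->slot 2; 4->slot 4; 38->slot 5; 15->slot 8
Table: [None, 34, 1, None, 4, 38, None, None, 15, None, None]


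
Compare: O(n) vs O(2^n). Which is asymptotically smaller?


linear grows slower than exponential
O(n) is asymptotically smaller; O(2^n) grows faster


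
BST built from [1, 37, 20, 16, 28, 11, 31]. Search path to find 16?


BST root = 1
Search for 16: compare at each node
Path: [1, 37, 20, 16]


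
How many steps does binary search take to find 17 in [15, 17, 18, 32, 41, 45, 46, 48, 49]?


Search for 17:
[0,8] mid=4 arr[4]=41
[0,3] mid=1 arr[1]=17
Total: 2 comparisons


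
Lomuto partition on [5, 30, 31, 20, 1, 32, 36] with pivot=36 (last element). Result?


Elements <= 36 go left of pivot.
Result: [5, 30, 31, 20, 1, 32, 36], pivot at index 6


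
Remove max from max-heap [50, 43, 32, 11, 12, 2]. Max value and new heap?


Max = 50
Replace root with last, heapify down
Resulting heap: [43, 12, 32, 11, 2]


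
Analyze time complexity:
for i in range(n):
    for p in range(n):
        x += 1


Per nesting level: O(n) * O(n) = O(n^2)
Complexity: O(n^2)


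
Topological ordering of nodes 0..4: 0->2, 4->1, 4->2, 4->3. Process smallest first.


Kahn's algorithm, process smallest node first
Order: [0, 4, 1, 2, 3]


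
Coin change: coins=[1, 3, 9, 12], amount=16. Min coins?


dp[0]=0; dp[i]=1+min(dp[i-c] for c in coins)
...dp[11]=3, dp[12]=1, dp[13]=2, dp[14]=3, dp[15]=2, dp[16]=3
Minimum coins for 16 = 3


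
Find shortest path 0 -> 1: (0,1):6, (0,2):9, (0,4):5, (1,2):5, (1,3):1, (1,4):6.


Dijkstra from 0:
Distances: {0: 0, 1: 6, 2: 9, 3: 7, 4: 5}
Shortest distance to 1 = 6, path = [0, 1]


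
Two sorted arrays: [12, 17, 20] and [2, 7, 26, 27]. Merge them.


Compare heads, take smaller each step.
Merged: [2, 7, 12, 17, 20, 26, 27]


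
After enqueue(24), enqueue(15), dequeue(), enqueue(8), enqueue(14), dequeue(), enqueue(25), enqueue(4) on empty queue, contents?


enqueue(24) -> [24]
enqueue(15) -> [24, 15]
dequeue() returns 24 -> [15]
enqueue(8) -> [15, 8]
enqueue(14) -> [15, 8, 14]
dequeue() returns 15 -> [8, 14]
enqueue(25) -> [8, 14, 25]
enqueue(4) -> [8, 14, 25, 4]
Final queue (front to back): [8, 14, 25, 4]


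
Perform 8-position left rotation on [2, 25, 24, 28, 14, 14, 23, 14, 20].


Left rotate by 8: [20, 2, 25, 24, 28, 14, 14, 23, 14]


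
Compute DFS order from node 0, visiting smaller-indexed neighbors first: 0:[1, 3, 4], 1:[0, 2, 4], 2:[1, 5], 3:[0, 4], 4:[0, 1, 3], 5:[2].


DFS stack-based: start with [0]
Visit order: [0, 1, 2, 5, 4, 3]


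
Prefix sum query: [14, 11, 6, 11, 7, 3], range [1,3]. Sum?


Prefix sums: [0, 14, 25, 31, 42, 49, 52]
Sum[1..3] = prefix[4] - prefix[1] = 42 - 14 = 28


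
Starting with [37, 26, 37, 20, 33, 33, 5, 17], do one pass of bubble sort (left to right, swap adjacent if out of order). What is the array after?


After one pass: [26, 37, 20, 33, 33, 5, 17, 37]


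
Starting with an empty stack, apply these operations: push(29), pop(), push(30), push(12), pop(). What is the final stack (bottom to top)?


push(29) -> [29]
pop() returns 29 -> []
push(30) -> [30]
push(12) -> [30, 12]
pop() returns 12 -> [30]
Final stack (bottom to top): [30]


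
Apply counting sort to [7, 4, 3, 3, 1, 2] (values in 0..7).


Count array: [0, 1, 1, 2, 1, 0, 0, 1]
Reconstruct: [1, 2, 3, 3, 4, 7]


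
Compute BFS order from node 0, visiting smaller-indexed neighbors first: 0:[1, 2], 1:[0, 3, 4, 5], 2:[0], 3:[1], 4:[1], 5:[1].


BFS queue: start with [0]
Visit order: [0, 1, 2, 3, 4, 5]


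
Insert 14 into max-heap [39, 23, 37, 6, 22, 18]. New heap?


Append 14: [39, 23, 37, 6, 22, 18, 14]
Bubble up: no swaps needed
Result: [39, 23, 37, 6, 22, 18, 14]


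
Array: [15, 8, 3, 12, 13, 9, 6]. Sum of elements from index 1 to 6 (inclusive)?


Prefix sums: [0, 15, 23, 26, 38, 51, 60, 66]
Sum[1..6] = prefix[7] - prefix[1] = 66 - 15 = 51


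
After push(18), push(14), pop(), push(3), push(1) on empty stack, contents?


push(18) -> [18]
push(14) -> [18, 14]
pop() returns 14 -> [18]
push(3) -> [18, 3]
push(1) -> [18, 3, 1]
Final stack (bottom to top): [18, 3, 1]


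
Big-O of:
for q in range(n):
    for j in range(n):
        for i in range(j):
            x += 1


Per nesting level: O(n) * O(n) * O(n) [triangular over j] = O(n^3)
Complexity: O(n^3)


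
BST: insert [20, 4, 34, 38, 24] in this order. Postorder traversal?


Root = 20; build tree by BST insertion.
Postorder traversal: [4, 24, 38, 34, 20]


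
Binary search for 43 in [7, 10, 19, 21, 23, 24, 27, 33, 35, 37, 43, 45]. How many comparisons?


Search for 43:
[0,11] mid=5 arr[5]=24
[6,11] mid=8 arr[8]=35
[9,11] mid=10 arr[10]=43
Total: 3 comparisons


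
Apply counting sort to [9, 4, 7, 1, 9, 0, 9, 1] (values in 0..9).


Count array: [1, 2, 0, 0, 1, 0, 0, 1, 0, 3]
Reconstruct: [0, 1, 1, 4, 7, 9, 9, 9]


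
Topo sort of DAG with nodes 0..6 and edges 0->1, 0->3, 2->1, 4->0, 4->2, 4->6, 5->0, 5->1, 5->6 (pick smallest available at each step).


Kahn's algorithm, process smallest node first
Order: [4, 2, 5, 0, 1, 3, 6]


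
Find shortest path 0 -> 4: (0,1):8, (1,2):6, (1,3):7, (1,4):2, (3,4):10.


Dijkstra from 0:
Distances: {0: 0, 1: 8, 2: 14, 3: 15, 4: 10}
Shortest distance to 4 = 10, path = [0, 1, 4]


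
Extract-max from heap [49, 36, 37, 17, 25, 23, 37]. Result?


Max = 49
Replace root with last, heapify down
Resulting heap: [37, 36, 37, 17, 25, 23]


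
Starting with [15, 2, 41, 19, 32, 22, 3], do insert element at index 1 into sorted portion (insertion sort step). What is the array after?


After one pass: [2, 15, 41, 19, 32, 22, 3]


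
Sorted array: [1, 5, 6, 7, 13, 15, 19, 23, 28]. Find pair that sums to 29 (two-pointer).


Two pointers: lo=0, hi=8
Found pair: (1, 28) summing to 29


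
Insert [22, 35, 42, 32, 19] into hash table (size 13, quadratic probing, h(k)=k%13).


Insertions: 22->slot 9; 35->slot 10; 42->slot 3; 32->slot 6; 19->slot 7
Table: [None, None, None, 42, None, None, 32, 19, None, 22, 35, None, None]


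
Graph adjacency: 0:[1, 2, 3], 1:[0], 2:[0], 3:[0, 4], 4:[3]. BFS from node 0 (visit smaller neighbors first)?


BFS queue: start with [0]
Visit order: [0, 1, 2, 3, 4]


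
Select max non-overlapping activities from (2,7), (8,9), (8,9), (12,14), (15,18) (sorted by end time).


Greedy: pick earliest-ending, then skip overlaps.
Selected (4 activities): [(2, 7), (8, 9), (12, 14), (15, 18)]


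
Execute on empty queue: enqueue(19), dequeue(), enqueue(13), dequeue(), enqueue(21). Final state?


enqueue(19) -> [19]
dequeue() returns 19 -> []
enqueue(13) -> [13]
dequeue() returns 13 -> []
enqueue(21) -> [21]
Final queue (front to back): [21]


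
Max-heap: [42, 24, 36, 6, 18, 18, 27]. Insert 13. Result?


Append 13: [42, 24, 36, 6, 18, 18, 27, 13]
Bubble up: swap idx 7(13) with idx 3(6)
Result: [42, 24, 36, 13, 18, 18, 27, 6]


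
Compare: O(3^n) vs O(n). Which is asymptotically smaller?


linear grows slower than exponential (base 3)
O(n) is asymptotically smaller; O(3^n) grows faster


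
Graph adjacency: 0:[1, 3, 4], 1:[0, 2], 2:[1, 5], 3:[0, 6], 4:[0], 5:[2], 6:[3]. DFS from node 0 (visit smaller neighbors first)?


DFS stack-based: start with [0]
Visit order: [0, 1, 2, 5, 3, 6, 4]


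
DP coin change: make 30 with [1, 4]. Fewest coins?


dp[0]=0; dp[i]=1+min(dp[i-c] for c in coins)
...dp[25]=7, dp[26]=8, dp[27]=9, dp[28]=7, dp[29]=8, dp[30]=9
Minimum coins for 30 = 9


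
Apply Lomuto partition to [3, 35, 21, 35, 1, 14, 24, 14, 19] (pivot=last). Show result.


Elements <= 19 go left of pivot.
Result: [3, 1, 14, 14, 19, 21, 24, 35, 35], pivot at index 4


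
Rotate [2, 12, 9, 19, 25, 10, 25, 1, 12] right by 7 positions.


Right rotate by 7: [9, 19, 25, 10, 25, 1, 12, 2, 12]


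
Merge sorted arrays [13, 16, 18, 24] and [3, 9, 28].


Compare heads, take smaller each step.
Merged: [3, 9, 13, 16, 18, 24, 28]


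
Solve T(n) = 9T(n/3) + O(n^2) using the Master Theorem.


a=9, b=3, c=2. log_3(9)=2 = c=2. Case 2: O(n^c log n) = O(n^2 log n)
Complexity: O(n^2 log n)


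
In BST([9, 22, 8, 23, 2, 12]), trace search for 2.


BST root = 9
Search for 2: compare at each node
Path: [9, 8, 2]


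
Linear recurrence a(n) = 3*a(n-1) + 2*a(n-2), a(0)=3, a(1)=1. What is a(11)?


Build bottom-up:
...a(9)=60037, a(10)=213825, a(11)=3*213825+2*60037=761549


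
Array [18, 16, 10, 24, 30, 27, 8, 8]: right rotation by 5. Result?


Right rotate by 5: [24, 30, 27, 8, 8, 18, 16, 10]


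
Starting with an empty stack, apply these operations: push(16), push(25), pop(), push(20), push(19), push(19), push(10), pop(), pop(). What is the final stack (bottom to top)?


push(16) -> [16]
push(25) -> [16, 25]
pop() returns 25 -> [16]
push(20) -> [16, 20]
push(19) -> [16, 20, 19]
push(19) -> [16, 20, 19, 19]
push(10) -> [16, 20, 19, 19, 10]
pop() returns 10 -> [16, 20, 19, 19]
pop() returns 19 -> [16, 20, 19]
Final stack (bottom to top): [16, 20, 19]


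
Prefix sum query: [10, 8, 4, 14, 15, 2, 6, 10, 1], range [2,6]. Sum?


Prefix sums: [0, 10, 18, 22, 36, 51, 53, 59, 69, 70]
Sum[2..6] = prefix[7] - prefix[2] = 59 - 18 = 41
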